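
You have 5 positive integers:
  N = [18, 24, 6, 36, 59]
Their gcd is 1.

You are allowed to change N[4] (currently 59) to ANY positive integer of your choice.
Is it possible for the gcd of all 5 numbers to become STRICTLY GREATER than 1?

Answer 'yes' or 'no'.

Answer: yes

Derivation:
Current gcd = 1
gcd of all OTHER numbers (without N[4]=59): gcd([18, 24, 6, 36]) = 6
The new gcd after any change is gcd(6, new_value).
This can be at most 6.
Since 6 > old gcd 1, the gcd CAN increase (e.g., set N[4] = 6).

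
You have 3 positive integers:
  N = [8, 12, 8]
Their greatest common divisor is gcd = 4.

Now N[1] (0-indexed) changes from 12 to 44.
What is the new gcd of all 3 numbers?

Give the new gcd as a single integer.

Answer: 4

Derivation:
Numbers: [8, 12, 8], gcd = 4
Change: index 1, 12 -> 44
gcd of the OTHER numbers (without index 1): gcd([8, 8]) = 8
New gcd = gcd(g_others, new_val) = gcd(8, 44) = 4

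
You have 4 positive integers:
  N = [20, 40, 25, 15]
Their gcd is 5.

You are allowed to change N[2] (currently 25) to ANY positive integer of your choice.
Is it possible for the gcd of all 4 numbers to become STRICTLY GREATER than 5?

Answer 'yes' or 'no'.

Current gcd = 5
gcd of all OTHER numbers (without N[2]=25): gcd([20, 40, 15]) = 5
The new gcd after any change is gcd(5, new_value).
This can be at most 5.
Since 5 = old gcd 5, the gcd can only stay the same or decrease.

Answer: no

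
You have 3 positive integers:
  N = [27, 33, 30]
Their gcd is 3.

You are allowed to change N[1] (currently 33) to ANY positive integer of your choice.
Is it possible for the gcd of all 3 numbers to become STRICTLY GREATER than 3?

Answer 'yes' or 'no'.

Current gcd = 3
gcd of all OTHER numbers (without N[1]=33): gcd([27, 30]) = 3
The new gcd after any change is gcd(3, new_value).
This can be at most 3.
Since 3 = old gcd 3, the gcd can only stay the same or decrease.

Answer: no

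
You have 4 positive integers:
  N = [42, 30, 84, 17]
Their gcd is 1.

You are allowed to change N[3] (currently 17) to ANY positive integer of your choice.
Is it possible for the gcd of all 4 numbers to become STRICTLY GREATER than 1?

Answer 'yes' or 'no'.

Answer: yes

Derivation:
Current gcd = 1
gcd of all OTHER numbers (without N[3]=17): gcd([42, 30, 84]) = 6
The new gcd after any change is gcd(6, new_value).
This can be at most 6.
Since 6 > old gcd 1, the gcd CAN increase (e.g., set N[3] = 6).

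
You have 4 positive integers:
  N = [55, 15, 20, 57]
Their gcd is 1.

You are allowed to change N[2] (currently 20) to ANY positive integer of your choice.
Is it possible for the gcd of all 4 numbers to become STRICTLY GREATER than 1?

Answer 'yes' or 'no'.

Current gcd = 1
gcd of all OTHER numbers (without N[2]=20): gcd([55, 15, 57]) = 1
The new gcd after any change is gcd(1, new_value).
This can be at most 1.
Since 1 = old gcd 1, the gcd can only stay the same or decrease.

Answer: no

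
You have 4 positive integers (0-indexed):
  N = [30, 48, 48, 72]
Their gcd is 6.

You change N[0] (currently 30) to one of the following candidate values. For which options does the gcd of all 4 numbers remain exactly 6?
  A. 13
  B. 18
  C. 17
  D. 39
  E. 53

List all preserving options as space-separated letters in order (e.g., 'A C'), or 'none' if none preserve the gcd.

Old gcd = 6; gcd of others (without N[0]) = 24
New gcd for candidate v: gcd(24, v). Preserves old gcd iff gcd(24, v) = 6.
  Option A: v=13, gcd(24,13)=1 -> changes
  Option B: v=18, gcd(24,18)=6 -> preserves
  Option C: v=17, gcd(24,17)=1 -> changes
  Option D: v=39, gcd(24,39)=3 -> changes
  Option E: v=53, gcd(24,53)=1 -> changes

Answer: B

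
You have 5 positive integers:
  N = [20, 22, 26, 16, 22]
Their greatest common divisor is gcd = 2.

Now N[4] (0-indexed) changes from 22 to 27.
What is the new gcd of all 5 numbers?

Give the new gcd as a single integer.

Numbers: [20, 22, 26, 16, 22], gcd = 2
Change: index 4, 22 -> 27
gcd of the OTHER numbers (without index 4): gcd([20, 22, 26, 16]) = 2
New gcd = gcd(g_others, new_val) = gcd(2, 27) = 1

Answer: 1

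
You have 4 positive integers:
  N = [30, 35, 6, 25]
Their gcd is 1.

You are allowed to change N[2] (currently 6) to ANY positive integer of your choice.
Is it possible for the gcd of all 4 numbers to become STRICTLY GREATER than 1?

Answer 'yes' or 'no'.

Current gcd = 1
gcd of all OTHER numbers (without N[2]=6): gcd([30, 35, 25]) = 5
The new gcd after any change is gcd(5, new_value).
This can be at most 5.
Since 5 > old gcd 1, the gcd CAN increase (e.g., set N[2] = 5).

Answer: yes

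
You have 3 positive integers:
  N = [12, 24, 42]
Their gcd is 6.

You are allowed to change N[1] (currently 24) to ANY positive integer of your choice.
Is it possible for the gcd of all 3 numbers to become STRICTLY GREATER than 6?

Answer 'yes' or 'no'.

Answer: no

Derivation:
Current gcd = 6
gcd of all OTHER numbers (without N[1]=24): gcd([12, 42]) = 6
The new gcd after any change is gcd(6, new_value).
This can be at most 6.
Since 6 = old gcd 6, the gcd can only stay the same or decrease.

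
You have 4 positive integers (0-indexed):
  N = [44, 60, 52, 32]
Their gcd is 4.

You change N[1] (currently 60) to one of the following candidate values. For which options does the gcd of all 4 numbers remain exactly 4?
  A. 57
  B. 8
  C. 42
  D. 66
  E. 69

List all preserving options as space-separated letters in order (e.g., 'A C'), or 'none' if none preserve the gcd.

Answer: B

Derivation:
Old gcd = 4; gcd of others (without N[1]) = 4
New gcd for candidate v: gcd(4, v). Preserves old gcd iff gcd(4, v) = 4.
  Option A: v=57, gcd(4,57)=1 -> changes
  Option B: v=8, gcd(4,8)=4 -> preserves
  Option C: v=42, gcd(4,42)=2 -> changes
  Option D: v=66, gcd(4,66)=2 -> changes
  Option E: v=69, gcd(4,69)=1 -> changes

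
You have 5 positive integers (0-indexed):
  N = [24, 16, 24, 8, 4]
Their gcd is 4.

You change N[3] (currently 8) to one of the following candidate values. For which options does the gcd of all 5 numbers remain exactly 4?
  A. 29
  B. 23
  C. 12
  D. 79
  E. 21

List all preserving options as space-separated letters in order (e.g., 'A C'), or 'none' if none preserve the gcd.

Old gcd = 4; gcd of others (without N[3]) = 4
New gcd for candidate v: gcd(4, v). Preserves old gcd iff gcd(4, v) = 4.
  Option A: v=29, gcd(4,29)=1 -> changes
  Option B: v=23, gcd(4,23)=1 -> changes
  Option C: v=12, gcd(4,12)=4 -> preserves
  Option D: v=79, gcd(4,79)=1 -> changes
  Option E: v=21, gcd(4,21)=1 -> changes

Answer: C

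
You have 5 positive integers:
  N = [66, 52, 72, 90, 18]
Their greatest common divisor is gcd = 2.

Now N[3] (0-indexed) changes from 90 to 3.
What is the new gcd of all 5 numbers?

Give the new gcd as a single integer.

Numbers: [66, 52, 72, 90, 18], gcd = 2
Change: index 3, 90 -> 3
gcd of the OTHER numbers (without index 3): gcd([66, 52, 72, 18]) = 2
New gcd = gcd(g_others, new_val) = gcd(2, 3) = 1

Answer: 1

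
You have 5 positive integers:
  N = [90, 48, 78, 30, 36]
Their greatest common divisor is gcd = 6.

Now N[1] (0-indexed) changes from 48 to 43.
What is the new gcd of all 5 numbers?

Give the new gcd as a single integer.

Answer: 1

Derivation:
Numbers: [90, 48, 78, 30, 36], gcd = 6
Change: index 1, 48 -> 43
gcd of the OTHER numbers (without index 1): gcd([90, 78, 30, 36]) = 6
New gcd = gcd(g_others, new_val) = gcd(6, 43) = 1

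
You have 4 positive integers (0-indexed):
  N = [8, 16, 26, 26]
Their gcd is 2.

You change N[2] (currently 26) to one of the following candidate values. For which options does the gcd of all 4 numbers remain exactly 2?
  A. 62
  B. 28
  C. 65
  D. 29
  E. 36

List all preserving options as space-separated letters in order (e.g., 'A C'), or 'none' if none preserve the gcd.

Answer: A B E

Derivation:
Old gcd = 2; gcd of others (without N[2]) = 2
New gcd for candidate v: gcd(2, v). Preserves old gcd iff gcd(2, v) = 2.
  Option A: v=62, gcd(2,62)=2 -> preserves
  Option B: v=28, gcd(2,28)=2 -> preserves
  Option C: v=65, gcd(2,65)=1 -> changes
  Option D: v=29, gcd(2,29)=1 -> changes
  Option E: v=36, gcd(2,36)=2 -> preserves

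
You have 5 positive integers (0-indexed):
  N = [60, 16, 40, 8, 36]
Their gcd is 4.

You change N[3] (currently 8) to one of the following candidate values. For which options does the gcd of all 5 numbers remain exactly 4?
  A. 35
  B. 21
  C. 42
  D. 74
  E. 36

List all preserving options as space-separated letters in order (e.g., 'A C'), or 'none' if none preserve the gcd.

Answer: E

Derivation:
Old gcd = 4; gcd of others (without N[3]) = 4
New gcd for candidate v: gcd(4, v). Preserves old gcd iff gcd(4, v) = 4.
  Option A: v=35, gcd(4,35)=1 -> changes
  Option B: v=21, gcd(4,21)=1 -> changes
  Option C: v=42, gcd(4,42)=2 -> changes
  Option D: v=74, gcd(4,74)=2 -> changes
  Option E: v=36, gcd(4,36)=4 -> preserves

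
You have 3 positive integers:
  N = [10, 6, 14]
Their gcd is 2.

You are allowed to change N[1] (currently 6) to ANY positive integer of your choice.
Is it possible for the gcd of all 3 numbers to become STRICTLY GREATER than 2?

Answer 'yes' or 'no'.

Current gcd = 2
gcd of all OTHER numbers (without N[1]=6): gcd([10, 14]) = 2
The new gcd after any change is gcd(2, new_value).
This can be at most 2.
Since 2 = old gcd 2, the gcd can only stay the same or decrease.

Answer: no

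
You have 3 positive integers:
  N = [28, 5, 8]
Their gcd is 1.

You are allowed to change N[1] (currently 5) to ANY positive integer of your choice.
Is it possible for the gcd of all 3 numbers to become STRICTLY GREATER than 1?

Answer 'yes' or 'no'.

Answer: yes

Derivation:
Current gcd = 1
gcd of all OTHER numbers (without N[1]=5): gcd([28, 8]) = 4
The new gcd after any change is gcd(4, new_value).
This can be at most 4.
Since 4 > old gcd 1, the gcd CAN increase (e.g., set N[1] = 4).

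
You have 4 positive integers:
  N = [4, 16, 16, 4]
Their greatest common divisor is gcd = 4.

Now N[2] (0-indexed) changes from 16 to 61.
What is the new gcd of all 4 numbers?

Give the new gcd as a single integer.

Answer: 1

Derivation:
Numbers: [4, 16, 16, 4], gcd = 4
Change: index 2, 16 -> 61
gcd of the OTHER numbers (without index 2): gcd([4, 16, 4]) = 4
New gcd = gcd(g_others, new_val) = gcd(4, 61) = 1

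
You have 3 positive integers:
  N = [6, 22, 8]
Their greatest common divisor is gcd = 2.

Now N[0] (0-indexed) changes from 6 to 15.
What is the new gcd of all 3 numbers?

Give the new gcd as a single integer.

Numbers: [6, 22, 8], gcd = 2
Change: index 0, 6 -> 15
gcd of the OTHER numbers (without index 0): gcd([22, 8]) = 2
New gcd = gcd(g_others, new_val) = gcd(2, 15) = 1

Answer: 1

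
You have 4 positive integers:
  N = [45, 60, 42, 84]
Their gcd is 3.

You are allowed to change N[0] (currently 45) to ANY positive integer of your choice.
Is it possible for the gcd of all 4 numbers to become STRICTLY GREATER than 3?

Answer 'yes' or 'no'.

Answer: yes

Derivation:
Current gcd = 3
gcd of all OTHER numbers (without N[0]=45): gcd([60, 42, 84]) = 6
The new gcd after any change is gcd(6, new_value).
This can be at most 6.
Since 6 > old gcd 3, the gcd CAN increase (e.g., set N[0] = 6).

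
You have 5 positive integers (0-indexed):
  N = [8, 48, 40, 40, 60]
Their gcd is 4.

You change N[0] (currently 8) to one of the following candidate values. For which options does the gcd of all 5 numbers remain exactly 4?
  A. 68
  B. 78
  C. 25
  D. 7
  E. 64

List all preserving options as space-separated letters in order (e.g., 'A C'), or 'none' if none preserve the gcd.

Old gcd = 4; gcd of others (without N[0]) = 4
New gcd for candidate v: gcd(4, v). Preserves old gcd iff gcd(4, v) = 4.
  Option A: v=68, gcd(4,68)=4 -> preserves
  Option B: v=78, gcd(4,78)=2 -> changes
  Option C: v=25, gcd(4,25)=1 -> changes
  Option D: v=7, gcd(4,7)=1 -> changes
  Option E: v=64, gcd(4,64)=4 -> preserves

Answer: A E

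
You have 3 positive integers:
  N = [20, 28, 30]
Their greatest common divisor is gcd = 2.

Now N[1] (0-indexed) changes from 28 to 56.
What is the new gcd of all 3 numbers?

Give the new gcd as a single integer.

Answer: 2

Derivation:
Numbers: [20, 28, 30], gcd = 2
Change: index 1, 28 -> 56
gcd of the OTHER numbers (without index 1): gcd([20, 30]) = 10
New gcd = gcd(g_others, new_val) = gcd(10, 56) = 2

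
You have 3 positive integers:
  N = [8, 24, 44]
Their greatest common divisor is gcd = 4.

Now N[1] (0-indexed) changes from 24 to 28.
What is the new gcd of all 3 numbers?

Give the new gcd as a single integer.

Numbers: [8, 24, 44], gcd = 4
Change: index 1, 24 -> 28
gcd of the OTHER numbers (without index 1): gcd([8, 44]) = 4
New gcd = gcd(g_others, new_val) = gcd(4, 28) = 4

Answer: 4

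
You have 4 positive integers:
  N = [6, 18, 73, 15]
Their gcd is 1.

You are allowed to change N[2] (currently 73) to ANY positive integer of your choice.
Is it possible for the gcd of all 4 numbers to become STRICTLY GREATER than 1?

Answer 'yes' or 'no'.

Answer: yes

Derivation:
Current gcd = 1
gcd of all OTHER numbers (without N[2]=73): gcd([6, 18, 15]) = 3
The new gcd after any change is gcd(3, new_value).
This can be at most 3.
Since 3 > old gcd 1, the gcd CAN increase (e.g., set N[2] = 3).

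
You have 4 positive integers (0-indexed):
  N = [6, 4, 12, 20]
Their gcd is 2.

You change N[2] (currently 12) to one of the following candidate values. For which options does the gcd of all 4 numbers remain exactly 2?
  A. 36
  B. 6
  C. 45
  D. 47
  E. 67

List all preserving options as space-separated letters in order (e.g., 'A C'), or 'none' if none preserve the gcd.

Old gcd = 2; gcd of others (without N[2]) = 2
New gcd for candidate v: gcd(2, v). Preserves old gcd iff gcd(2, v) = 2.
  Option A: v=36, gcd(2,36)=2 -> preserves
  Option B: v=6, gcd(2,6)=2 -> preserves
  Option C: v=45, gcd(2,45)=1 -> changes
  Option D: v=47, gcd(2,47)=1 -> changes
  Option E: v=67, gcd(2,67)=1 -> changes

Answer: A B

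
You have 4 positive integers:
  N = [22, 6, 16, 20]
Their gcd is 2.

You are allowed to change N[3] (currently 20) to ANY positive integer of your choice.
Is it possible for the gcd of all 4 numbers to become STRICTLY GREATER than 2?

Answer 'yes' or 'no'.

Answer: no

Derivation:
Current gcd = 2
gcd of all OTHER numbers (without N[3]=20): gcd([22, 6, 16]) = 2
The new gcd after any change is gcd(2, new_value).
This can be at most 2.
Since 2 = old gcd 2, the gcd can only stay the same or decrease.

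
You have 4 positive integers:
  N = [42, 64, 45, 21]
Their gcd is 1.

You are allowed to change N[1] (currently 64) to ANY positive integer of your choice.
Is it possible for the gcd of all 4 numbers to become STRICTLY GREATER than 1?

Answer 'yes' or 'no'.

Current gcd = 1
gcd of all OTHER numbers (without N[1]=64): gcd([42, 45, 21]) = 3
The new gcd after any change is gcd(3, new_value).
This can be at most 3.
Since 3 > old gcd 1, the gcd CAN increase (e.g., set N[1] = 3).

Answer: yes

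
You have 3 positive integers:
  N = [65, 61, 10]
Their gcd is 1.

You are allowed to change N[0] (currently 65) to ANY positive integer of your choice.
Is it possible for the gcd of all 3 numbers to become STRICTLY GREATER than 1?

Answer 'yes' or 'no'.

Answer: no

Derivation:
Current gcd = 1
gcd of all OTHER numbers (without N[0]=65): gcd([61, 10]) = 1
The new gcd after any change is gcd(1, new_value).
This can be at most 1.
Since 1 = old gcd 1, the gcd can only stay the same or decrease.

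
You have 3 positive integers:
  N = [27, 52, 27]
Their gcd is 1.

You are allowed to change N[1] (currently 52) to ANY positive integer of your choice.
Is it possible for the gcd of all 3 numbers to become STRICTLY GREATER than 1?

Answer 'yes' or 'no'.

Current gcd = 1
gcd of all OTHER numbers (without N[1]=52): gcd([27, 27]) = 27
The new gcd after any change is gcd(27, new_value).
This can be at most 27.
Since 27 > old gcd 1, the gcd CAN increase (e.g., set N[1] = 27).

Answer: yes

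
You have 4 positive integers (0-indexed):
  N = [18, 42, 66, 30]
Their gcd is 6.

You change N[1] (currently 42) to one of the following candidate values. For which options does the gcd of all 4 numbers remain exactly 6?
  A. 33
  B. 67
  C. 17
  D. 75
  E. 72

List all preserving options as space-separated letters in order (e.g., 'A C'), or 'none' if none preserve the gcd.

Old gcd = 6; gcd of others (without N[1]) = 6
New gcd for candidate v: gcd(6, v). Preserves old gcd iff gcd(6, v) = 6.
  Option A: v=33, gcd(6,33)=3 -> changes
  Option B: v=67, gcd(6,67)=1 -> changes
  Option C: v=17, gcd(6,17)=1 -> changes
  Option D: v=75, gcd(6,75)=3 -> changes
  Option E: v=72, gcd(6,72)=6 -> preserves

Answer: E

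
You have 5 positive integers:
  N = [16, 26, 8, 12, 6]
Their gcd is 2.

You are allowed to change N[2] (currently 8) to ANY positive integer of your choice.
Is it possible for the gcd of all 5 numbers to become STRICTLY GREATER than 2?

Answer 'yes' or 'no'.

Answer: no

Derivation:
Current gcd = 2
gcd of all OTHER numbers (without N[2]=8): gcd([16, 26, 12, 6]) = 2
The new gcd after any change is gcd(2, new_value).
This can be at most 2.
Since 2 = old gcd 2, the gcd can only stay the same or decrease.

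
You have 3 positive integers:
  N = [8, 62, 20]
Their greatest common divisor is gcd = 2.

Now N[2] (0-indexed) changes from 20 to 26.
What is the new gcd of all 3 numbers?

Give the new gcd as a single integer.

Numbers: [8, 62, 20], gcd = 2
Change: index 2, 20 -> 26
gcd of the OTHER numbers (without index 2): gcd([8, 62]) = 2
New gcd = gcd(g_others, new_val) = gcd(2, 26) = 2

Answer: 2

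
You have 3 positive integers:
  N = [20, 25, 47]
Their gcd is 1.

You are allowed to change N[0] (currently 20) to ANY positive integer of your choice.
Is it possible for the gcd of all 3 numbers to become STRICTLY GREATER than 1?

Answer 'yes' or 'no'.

Current gcd = 1
gcd of all OTHER numbers (without N[0]=20): gcd([25, 47]) = 1
The new gcd after any change is gcd(1, new_value).
This can be at most 1.
Since 1 = old gcd 1, the gcd can only stay the same or decrease.

Answer: no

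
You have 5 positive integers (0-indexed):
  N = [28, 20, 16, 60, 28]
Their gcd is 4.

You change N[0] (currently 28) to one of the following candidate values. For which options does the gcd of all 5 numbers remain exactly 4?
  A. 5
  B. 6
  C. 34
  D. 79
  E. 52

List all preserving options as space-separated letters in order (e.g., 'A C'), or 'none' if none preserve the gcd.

Old gcd = 4; gcd of others (without N[0]) = 4
New gcd for candidate v: gcd(4, v). Preserves old gcd iff gcd(4, v) = 4.
  Option A: v=5, gcd(4,5)=1 -> changes
  Option B: v=6, gcd(4,6)=2 -> changes
  Option C: v=34, gcd(4,34)=2 -> changes
  Option D: v=79, gcd(4,79)=1 -> changes
  Option E: v=52, gcd(4,52)=4 -> preserves

Answer: E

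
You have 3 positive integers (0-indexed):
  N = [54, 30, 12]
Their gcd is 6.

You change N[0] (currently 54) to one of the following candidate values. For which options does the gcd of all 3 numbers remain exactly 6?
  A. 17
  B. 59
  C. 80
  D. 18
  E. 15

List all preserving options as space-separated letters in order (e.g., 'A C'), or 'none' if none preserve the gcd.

Answer: D

Derivation:
Old gcd = 6; gcd of others (without N[0]) = 6
New gcd for candidate v: gcd(6, v). Preserves old gcd iff gcd(6, v) = 6.
  Option A: v=17, gcd(6,17)=1 -> changes
  Option B: v=59, gcd(6,59)=1 -> changes
  Option C: v=80, gcd(6,80)=2 -> changes
  Option D: v=18, gcd(6,18)=6 -> preserves
  Option E: v=15, gcd(6,15)=3 -> changes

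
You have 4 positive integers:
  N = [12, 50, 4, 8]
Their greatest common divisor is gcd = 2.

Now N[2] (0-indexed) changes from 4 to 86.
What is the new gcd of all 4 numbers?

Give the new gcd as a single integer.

Numbers: [12, 50, 4, 8], gcd = 2
Change: index 2, 4 -> 86
gcd of the OTHER numbers (without index 2): gcd([12, 50, 8]) = 2
New gcd = gcd(g_others, new_val) = gcd(2, 86) = 2

Answer: 2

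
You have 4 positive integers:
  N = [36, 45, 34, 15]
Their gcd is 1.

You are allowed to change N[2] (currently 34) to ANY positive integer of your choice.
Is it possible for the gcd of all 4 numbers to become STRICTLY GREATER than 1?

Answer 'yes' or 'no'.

Current gcd = 1
gcd of all OTHER numbers (without N[2]=34): gcd([36, 45, 15]) = 3
The new gcd after any change is gcd(3, new_value).
This can be at most 3.
Since 3 > old gcd 1, the gcd CAN increase (e.g., set N[2] = 3).

Answer: yes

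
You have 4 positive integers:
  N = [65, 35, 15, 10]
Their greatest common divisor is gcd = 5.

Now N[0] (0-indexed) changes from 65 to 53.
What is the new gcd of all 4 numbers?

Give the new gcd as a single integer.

Numbers: [65, 35, 15, 10], gcd = 5
Change: index 0, 65 -> 53
gcd of the OTHER numbers (without index 0): gcd([35, 15, 10]) = 5
New gcd = gcd(g_others, new_val) = gcd(5, 53) = 1

Answer: 1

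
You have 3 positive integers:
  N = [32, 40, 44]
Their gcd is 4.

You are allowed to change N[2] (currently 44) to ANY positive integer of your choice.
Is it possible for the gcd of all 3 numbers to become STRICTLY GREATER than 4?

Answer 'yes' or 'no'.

Current gcd = 4
gcd of all OTHER numbers (without N[2]=44): gcd([32, 40]) = 8
The new gcd after any change is gcd(8, new_value).
This can be at most 8.
Since 8 > old gcd 4, the gcd CAN increase (e.g., set N[2] = 8).

Answer: yes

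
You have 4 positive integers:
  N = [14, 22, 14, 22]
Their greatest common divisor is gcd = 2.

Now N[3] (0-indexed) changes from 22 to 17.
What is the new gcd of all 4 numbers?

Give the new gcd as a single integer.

Answer: 1

Derivation:
Numbers: [14, 22, 14, 22], gcd = 2
Change: index 3, 22 -> 17
gcd of the OTHER numbers (without index 3): gcd([14, 22, 14]) = 2
New gcd = gcd(g_others, new_val) = gcd(2, 17) = 1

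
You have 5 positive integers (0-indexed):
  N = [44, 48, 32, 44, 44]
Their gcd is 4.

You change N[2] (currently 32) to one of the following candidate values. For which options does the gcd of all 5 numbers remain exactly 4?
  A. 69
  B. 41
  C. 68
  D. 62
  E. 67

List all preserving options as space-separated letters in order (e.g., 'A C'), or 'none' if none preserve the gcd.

Answer: C

Derivation:
Old gcd = 4; gcd of others (without N[2]) = 4
New gcd for candidate v: gcd(4, v). Preserves old gcd iff gcd(4, v) = 4.
  Option A: v=69, gcd(4,69)=1 -> changes
  Option B: v=41, gcd(4,41)=1 -> changes
  Option C: v=68, gcd(4,68)=4 -> preserves
  Option D: v=62, gcd(4,62)=2 -> changes
  Option E: v=67, gcd(4,67)=1 -> changes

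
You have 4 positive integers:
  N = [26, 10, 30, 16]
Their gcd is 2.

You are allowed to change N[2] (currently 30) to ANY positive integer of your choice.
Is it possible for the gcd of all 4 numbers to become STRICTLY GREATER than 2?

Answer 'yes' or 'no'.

Answer: no

Derivation:
Current gcd = 2
gcd of all OTHER numbers (without N[2]=30): gcd([26, 10, 16]) = 2
The new gcd after any change is gcd(2, new_value).
This can be at most 2.
Since 2 = old gcd 2, the gcd can only stay the same or decrease.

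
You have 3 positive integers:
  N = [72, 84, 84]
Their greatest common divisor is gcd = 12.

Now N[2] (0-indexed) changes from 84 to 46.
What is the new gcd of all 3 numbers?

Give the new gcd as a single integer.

Numbers: [72, 84, 84], gcd = 12
Change: index 2, 84 -> 46
gcd of the OTHER numbers (without index 2): gcd([72, 84]) = 12
New gcd = gcd(g_others, new_val) = gcd(12, 46) = 2

Answer: 2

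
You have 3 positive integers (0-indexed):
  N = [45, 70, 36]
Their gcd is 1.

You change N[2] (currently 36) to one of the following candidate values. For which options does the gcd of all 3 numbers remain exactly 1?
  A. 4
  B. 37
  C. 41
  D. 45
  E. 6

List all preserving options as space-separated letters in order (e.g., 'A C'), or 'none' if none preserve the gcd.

Old gcd = 1; gcd of others (without N[2]) = 5
New gcd for candidate v: gcd(5, v). Preserves old gcd iff gcd(5, v) = 1.
  Option A: v=4, gcd(5,4)=1 -> preserves
  Option B: v=37, gcd(5,37)=1 -> preserves
  Option C: v=41, gcd(5,41)=1 -> preserves
  Option D: v=45, gcd(5,45)=5 -> changes
  Option E: v=6, gcd(5,6)=1 -> preserves

Answer: A B C E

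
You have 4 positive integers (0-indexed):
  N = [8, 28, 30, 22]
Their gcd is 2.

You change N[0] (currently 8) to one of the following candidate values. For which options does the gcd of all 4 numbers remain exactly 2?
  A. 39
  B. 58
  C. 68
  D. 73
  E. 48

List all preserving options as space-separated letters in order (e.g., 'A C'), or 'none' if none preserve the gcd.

Old gcd = 2; gcd of others (without N[0]) = 2
New gcd for candidate v: gcd(2, v). Preserves old gcd iff gcd(2, v) = 2.
  Option A: v=39, gcd(2,39)=1 -> changes
  Option B: v=58, gcd(2,58)=2 -> preserves
  Option C: v=68, gcd(2,68)=2 -> preserves
  Option D: v=73, gcd(2,73)=1 -> changes
  Option E: v=48, gcd(2,48)=2 -> preserves

Answer: B C E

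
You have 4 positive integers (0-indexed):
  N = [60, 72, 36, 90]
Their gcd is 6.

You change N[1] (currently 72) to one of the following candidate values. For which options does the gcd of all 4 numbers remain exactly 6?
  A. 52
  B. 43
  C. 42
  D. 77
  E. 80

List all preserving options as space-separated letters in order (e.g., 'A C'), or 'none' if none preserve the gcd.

Answer: C

Derivation:
Old gcd = 6; gcd of others (without N[1]) = 6
New gcd for candidate v: gcd(6, v). Preserves old gcd iff gcd(6, v) = 6.
  Option A: v=52, gcd(6,52)=2 -> changes
  Option B: v=43, gcd(6,43)=1 -> changes
  Option C: v=42, gcd(6,42)=6 -> preserves
  Option D: v=77, gcd(6,77)=1 -> changes
  Option E: v=80, gcd(6,80)=2 -> changes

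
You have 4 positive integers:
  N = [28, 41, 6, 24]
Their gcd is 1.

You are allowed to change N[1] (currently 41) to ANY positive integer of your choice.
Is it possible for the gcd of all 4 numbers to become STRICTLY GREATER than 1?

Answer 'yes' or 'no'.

Current gcd = 1
gcd of all OTHER numbers (without N[1]=41): gcd([28, 6, 24]) = 2
The new gcd after any change is gcd(2, new_value).
This can be at most 2.
Since 2 > old gcd 1, the gcd CAN increase (e.g., set N[1] = 2).

Answer: yes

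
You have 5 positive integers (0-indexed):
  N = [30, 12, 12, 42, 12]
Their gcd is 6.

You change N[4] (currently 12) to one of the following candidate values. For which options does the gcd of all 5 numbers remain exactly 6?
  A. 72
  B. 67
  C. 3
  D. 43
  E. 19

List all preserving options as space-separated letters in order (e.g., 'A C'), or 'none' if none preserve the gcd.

Answer: A

Derivation:
Old gcd = 6; gcd of others (without N[4]) = 6
New gcd for candidate v: gcd(6, v). Preserves old gcd iff gcd(6, v) = 6.
  Option A: v=72, gcd(6,72)=6 -> preserves
  Option B: v=67, gcd(6,67)=1 -> changes
  Option C: v=3, gcd(6,3)=3 -> changes
  Option D: v=43, gcd(6,43)=1 -> changes
  Option E: v=19, gcd(6,19)=1 -> changes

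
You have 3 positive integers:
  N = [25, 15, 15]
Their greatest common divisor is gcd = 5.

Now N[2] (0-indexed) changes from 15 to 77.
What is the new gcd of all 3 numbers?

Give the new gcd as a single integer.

Answer: 1

Derivation:
Numbers: [25, 15, 15], gcd = 5
Change: index 2, 15 -> 77
gcd of the OTHER numbers (without index 2): gcd([25, 15]) = 5
New gcd = gcd(g_others, new_val) = gcd(5, 77) = 1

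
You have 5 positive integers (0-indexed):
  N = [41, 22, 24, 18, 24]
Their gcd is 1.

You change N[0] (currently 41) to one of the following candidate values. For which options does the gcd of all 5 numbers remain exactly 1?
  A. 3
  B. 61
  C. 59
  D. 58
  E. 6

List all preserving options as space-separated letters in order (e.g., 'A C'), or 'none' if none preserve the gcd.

Answer: A B C

Derivation:
Old gcd = 1; gcd of others (without N[0]) = 2
New gcd for candidate v: gcd(2, v). Preserves old gcd iff gcd(2, v) = 1.
  Option A: v=3, gcd(2,3)=1 -> preserves
  Option B: v=61, gcd(2,61)=1 -> preserves
  Option C: v=59, gcd(2,59)=1 -> preserves
  Option D: v=58, gcd(2,58)=2 -> changes
  Option E: v=6, gcd(2,6)=2 -> changes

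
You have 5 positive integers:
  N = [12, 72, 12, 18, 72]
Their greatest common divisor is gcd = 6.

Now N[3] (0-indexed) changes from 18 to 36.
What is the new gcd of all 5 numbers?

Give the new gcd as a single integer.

Numbers: [12, 72, 12, 18, 72], gcd = 6
Change: index 3, 18 -> 36
gcd of the OTHER numbers (without index 3): gcd([12, 72, 12, 72]) = 12
New gcd = gcd(g_others, new_val) = gcd(12, 36) = 12

Answer: 12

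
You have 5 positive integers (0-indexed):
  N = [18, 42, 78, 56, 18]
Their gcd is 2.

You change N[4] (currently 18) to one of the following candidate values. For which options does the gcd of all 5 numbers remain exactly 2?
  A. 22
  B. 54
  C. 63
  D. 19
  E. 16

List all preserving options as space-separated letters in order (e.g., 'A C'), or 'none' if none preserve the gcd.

Old gcd = 2; gcd of others (without N[4]) = 2
New gcd for candidate v: gcd(2, v). Preserves old gcd iff gcd(2, v) = 2.
  Option A: v=22, gcd(2,22)=2 -> preserves
  Option B: v=54, gcd(2,54)=2 -> preserves
  Option C: v=63, gcd(2,63)=1 -> changes
  Option D: v=19, gcd(2,19)=1 -> changes
  Option E: v=16, gcd(2,16)=2 -> preserves

Answer: A B E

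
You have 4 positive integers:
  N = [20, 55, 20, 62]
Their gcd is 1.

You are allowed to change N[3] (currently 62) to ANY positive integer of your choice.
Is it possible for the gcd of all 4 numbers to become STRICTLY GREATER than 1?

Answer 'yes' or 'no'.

Current gcd = 1
gcd of all OTHER numbers (without N[3]=62): gcd([20, 55, 20]) = 5
The new gcd after any change is gcd(5, new_value).
This can be at most 5.
Since 5 > old gcd 1, the gcd CAN increase (e.g., set N[3] = 5).

Answer: yes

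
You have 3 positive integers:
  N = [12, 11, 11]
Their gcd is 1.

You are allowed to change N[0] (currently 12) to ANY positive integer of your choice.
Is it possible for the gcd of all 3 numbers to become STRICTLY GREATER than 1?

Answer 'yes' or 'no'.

Answer: yes

Derivation:
Current gcd = 1
gcd of all OTHER numbers (without N[0]=12): gcd([11, 11]) = 11
The new gcd after any change is gcd(11, new_value).
This can be at most 11.
Since 11 > old gcd 1, the gcd CAN increase (e.g., set N[0] = 11).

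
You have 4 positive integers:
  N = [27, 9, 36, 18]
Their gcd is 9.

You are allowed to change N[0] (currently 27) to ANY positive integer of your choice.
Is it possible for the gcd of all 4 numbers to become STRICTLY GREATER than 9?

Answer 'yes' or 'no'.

Current gcd = 9
gcd of all OTHER numbers (without N[0]=27): gcd([9, 36, 18]) = 9
The new gcd after any change is gcd(9, new_value).
This can be at most 9.
Since 9 = old gcd 9, the gcd can only stay the same or decrease.

Answer: no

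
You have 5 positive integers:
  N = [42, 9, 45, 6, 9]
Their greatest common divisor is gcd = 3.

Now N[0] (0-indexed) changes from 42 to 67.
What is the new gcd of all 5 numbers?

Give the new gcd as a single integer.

Answer: 1

Derivation:
Numbers: [42, 9, 45, 6, 9], gcd = 3
Change: index 0, 42 -> 67
gcd of the OTHER numbers (without index 0): gcd([9, 45, 6, 9]) = 3
New gcd = gcd(g_others, new_val) = gcd(3, 67) = 1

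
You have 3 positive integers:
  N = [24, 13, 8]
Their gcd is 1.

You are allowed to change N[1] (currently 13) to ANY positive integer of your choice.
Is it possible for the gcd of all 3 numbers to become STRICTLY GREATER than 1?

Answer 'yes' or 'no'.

Current gcd = 1
gcd of all OTHER numbers (without N[1]=13): gcd([24, 8]) = 8
The new gcd after any change is gcd(8, new_value).
This can be at most 8.
Since 8 > old gcd 1, the gcd CAN increase (e.g., set N[1] = 8).

Answer: yes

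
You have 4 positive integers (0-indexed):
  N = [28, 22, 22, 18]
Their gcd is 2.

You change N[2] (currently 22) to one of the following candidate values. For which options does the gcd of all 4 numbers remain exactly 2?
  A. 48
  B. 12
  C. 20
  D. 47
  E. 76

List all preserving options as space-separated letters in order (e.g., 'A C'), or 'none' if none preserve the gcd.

Old gcd = 2; gcd of others (without N[2]) = 2
New gcd for candidate v: gcd(2, v). Preserves old gcd iff gcd(2, v) = 2.
  Option A: v=48, gcd(2,48)=2 -> preserves
  Option B: v=12, gcd(2,12)=2 -> preserves
  Option C: v=20, gcd(2,20)=2 -> preserves
  Option D: v=47, gcd(2,47)=1 -> changes
  Option E: v=76, gcd(2,76)=2 -> preserves

Answer: A B C E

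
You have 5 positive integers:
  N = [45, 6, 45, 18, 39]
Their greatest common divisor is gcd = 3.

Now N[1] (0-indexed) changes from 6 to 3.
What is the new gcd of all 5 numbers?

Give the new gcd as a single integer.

Numbers: [45, 6, 45, 18, 39], gcd = 3
Change: index 1, 6 -> 3
gcd of the OTHER numbers (without index 1): gcd([45, 45, 18, 39]) = 3
New gcd = gcd(g_others, new_val) = gcd(3, 3) = 3

Answer: 3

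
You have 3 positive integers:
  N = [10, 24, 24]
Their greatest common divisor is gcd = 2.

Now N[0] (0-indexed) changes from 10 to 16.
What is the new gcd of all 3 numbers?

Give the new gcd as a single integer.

Numbers: [10, 24, 24], gcd = 2
Change: index 0, 10 -> 16
gcd of the OTHER numbers (without index 0): gcd([24, 24]) = 24
New gcd = gcd(g_others, new_val) = gcd(24, 16) = 8

Answer: 8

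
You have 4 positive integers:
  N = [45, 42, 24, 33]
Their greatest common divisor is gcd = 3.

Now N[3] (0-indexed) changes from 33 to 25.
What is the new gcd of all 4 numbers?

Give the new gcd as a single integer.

Answer: 1

Derivation:
Numbers: [45, 42, 24, 33], gcd = 3
Change: index 3, 33 -> 25
gcd of the OTHER numbers (without index 3): gcd([45, 42, 24]) = 3
New gcd = gcd(g_others, new_val) = gcd(3, 25) = 1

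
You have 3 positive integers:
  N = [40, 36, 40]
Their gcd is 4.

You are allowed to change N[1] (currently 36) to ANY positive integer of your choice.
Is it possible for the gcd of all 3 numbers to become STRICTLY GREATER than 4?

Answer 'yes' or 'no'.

Current gcd = 4
gcd of all OTHER numbers (without N[1]=36): gcd([40, 40]) = 40
The new gcd after any change is gcd(40, new_value).
This can be at most 40.
Since 40 > old gcd 4, the gcd CAN increase (e.g., set N[1] = 40).

Answer: yes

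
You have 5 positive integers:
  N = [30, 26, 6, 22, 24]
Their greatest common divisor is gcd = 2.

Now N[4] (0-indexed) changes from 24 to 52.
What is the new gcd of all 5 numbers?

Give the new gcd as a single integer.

Numbers: [30, 26, 6, 22, 24], gcd = 2
Change: index 4, 24 -> 52
gcd of the OTHER numbers (without index 4): gcd([30, 26, 6, 22]) = 2
New gcd = gcd(g_others, new_val) = gcd(2, 52) = 2

Answer: 2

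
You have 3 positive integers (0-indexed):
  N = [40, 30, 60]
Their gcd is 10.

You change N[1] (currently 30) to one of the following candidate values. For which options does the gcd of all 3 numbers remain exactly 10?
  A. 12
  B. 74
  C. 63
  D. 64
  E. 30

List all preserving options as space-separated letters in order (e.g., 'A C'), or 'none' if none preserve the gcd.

Old gcd = 10; gcd of others (without N[1]) = 20
New gcd for candidate v: gcd(20, v). Preserves old gcd iff gcd(20, v) = 10.
  Option A: v=12, gcd(20,12)=4 -> changes
  Option B: v=74, gcd(20,74)=2 -> changes
  Option C: v=63, gcd(20,63)=1 -> changes
  Option D: v=64, gcd(20,64)=4 -> changes
  Option E: v=30, gcd(20,30)=10 -> preserves

Answer: E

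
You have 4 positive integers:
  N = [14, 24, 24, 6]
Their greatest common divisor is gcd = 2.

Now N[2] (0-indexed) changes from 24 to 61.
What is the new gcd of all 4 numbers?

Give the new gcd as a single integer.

Numbers: [14, 24, 24, 6], gcd = 2
Change: index 2, 24 -> 61
gcd of the OTHER numbers (without index 2): gcd([14, 24, 6]) = 2
New gcd = gcd(g_others, new_val) = gcd(2, 61) = 1

Answer: 1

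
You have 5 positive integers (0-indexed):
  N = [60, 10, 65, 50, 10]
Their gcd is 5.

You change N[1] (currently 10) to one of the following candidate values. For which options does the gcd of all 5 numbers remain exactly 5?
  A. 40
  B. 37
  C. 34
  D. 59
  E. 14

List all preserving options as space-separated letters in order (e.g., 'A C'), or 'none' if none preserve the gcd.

Answer: A

Derivation:
Old gcd = 5; gcd of others (without N[1]) = 5
New gcd for candidate v: gcd(5, v). Preserves old gcd iff gcd(5, v) = 5.
  Option A: v=40, gcd(5,40)=5 -> preserves
  Option B: v=37, gcd(5,37)=1 -> changes
  Option C: v=34, gcd(5,34)=1 -> changes
  Option D: v=59, gcd(5,59)=1 -> changes
  Option E: v=14, gcd(5,14)=1 -> changes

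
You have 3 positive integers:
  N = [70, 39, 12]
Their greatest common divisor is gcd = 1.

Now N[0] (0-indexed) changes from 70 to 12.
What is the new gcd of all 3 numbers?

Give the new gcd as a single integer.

Answer: 3

Derivation:
Numbers: [70, 39, 12], gcd = 1
Change: index 0, 70 -> 12
gcd of the OTHER numbers (without index 0): gcd([39, 12]) = 3
New gcd = gcd(g_others, new_val) = gcd(3, 12) = 3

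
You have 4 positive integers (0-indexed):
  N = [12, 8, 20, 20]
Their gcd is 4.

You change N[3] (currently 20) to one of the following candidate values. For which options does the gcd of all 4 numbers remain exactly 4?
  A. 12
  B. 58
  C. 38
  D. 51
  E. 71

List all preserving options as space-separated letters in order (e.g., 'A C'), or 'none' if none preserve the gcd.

Answer: A

Derivation:
Old gcd = 4; gcd of others (without N[3]) = 4
New gcd for candidate v: gcd(4, v). Preserves old gcd iff gcd(4, v) = 4.
  Option A: v=12, gcd(4,12)=4 -> preserves
  Option B: v=58, gcd(4,58)=2 -> changes
  Option C: v=38, gcd(4,38)=2 -> changes
  Option D: v=51, gcd(4,51)=1 -> changes
  Option E: v=71, gcd(4,71)=1 -> changes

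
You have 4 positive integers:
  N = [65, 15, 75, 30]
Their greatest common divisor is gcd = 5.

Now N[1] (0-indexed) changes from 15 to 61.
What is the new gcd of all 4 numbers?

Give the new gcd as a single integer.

Numbers: [65, 15, 75, 30], gcd = 5
Change: index 1, 15 -> 61
gcd of the OTHER numbers (without index 1): gcd([65, 75, 30]) = 5
New gcd = gcd(g_others, new_val) = gcd(5, 61) = 1

Answer: 1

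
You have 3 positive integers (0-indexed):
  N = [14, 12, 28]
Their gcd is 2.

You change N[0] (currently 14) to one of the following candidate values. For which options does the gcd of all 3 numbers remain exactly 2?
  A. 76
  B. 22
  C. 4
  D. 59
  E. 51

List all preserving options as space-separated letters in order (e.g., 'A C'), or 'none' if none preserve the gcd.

Answer: B

Derivation:
Old gcd = 2; gcd of others (without N[0]) = 4
New gcd for candidate v: gcd(4, v). Preserves old gcd iff gcd(4, v) = 2.
  Option A: v=76, gcd(4,76)=4 -> changes
  Option B: v=22, gcd(4,22)=2 -> preserves
  Option C: v=4, gcd(4,4)=4 -> changes
  Option D: v=59, gcd(4,59)=1 -> changes
  Option E: v=51, gcd(4,51)=1 -> changes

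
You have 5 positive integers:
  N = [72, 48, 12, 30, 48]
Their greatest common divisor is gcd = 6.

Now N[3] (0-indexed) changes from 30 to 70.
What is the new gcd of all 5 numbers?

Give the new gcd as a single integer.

Numbers: [72, 48, 12, 30, 48], gcd = 6
Change: index 3, 30 -> 70
gcd of the OTHER numbers (without index 3): gcd([72, 48, 12, 48]) = 12
New gcd = gcd(g_others, new_val) = gcd(12, 70) = 2

Answer: 2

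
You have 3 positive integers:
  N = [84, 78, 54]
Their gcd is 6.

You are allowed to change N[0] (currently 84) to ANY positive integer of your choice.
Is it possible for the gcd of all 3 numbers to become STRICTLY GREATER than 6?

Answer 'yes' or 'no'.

Current gcd = 6
gcd of all OTHER numbers (without N[0]=84): gcd([78, 54]) = 6
The new gcd after any change is gcd(6, new_value).
This can be at most 6.
Since 6 = old gcd 6, the gcd can only stay the same or decrease.

Answer: no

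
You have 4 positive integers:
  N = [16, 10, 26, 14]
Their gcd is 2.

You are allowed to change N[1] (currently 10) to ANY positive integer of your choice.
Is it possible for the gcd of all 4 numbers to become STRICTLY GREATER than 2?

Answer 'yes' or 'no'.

Answer: no

Derivation:
Current gcd = 2
gcd of all OTHER numbers (without N[1]=10): gcd([16, 26, 14]) = 2
The new gcd after any change is gcd(2, new_value).
This can be at most 2.
Since 2 = old gcd 2, the gcd can only stay the same or decrease.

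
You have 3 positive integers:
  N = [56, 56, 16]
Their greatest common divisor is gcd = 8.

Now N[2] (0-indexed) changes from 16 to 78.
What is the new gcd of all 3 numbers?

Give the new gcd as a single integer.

Numbers: [56, 56, 16], gcd = 8
Change: index 2, 16 -> 78
gcd of the OTHER numbers (without index 2): gcd([56, 56]) = 56
New gcd = gcd(g_others, new_val) = gcd(56, 78) = 2

Answer: 2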